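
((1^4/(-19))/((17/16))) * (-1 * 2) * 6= 192/323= 0.59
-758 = -758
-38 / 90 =-19 / 45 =-0.42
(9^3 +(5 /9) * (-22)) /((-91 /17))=-109667 /819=-133.90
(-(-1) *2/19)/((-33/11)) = -0.04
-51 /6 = -17 /2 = -8.50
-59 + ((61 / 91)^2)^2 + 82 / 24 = -45573348895 / 822899532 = -55.38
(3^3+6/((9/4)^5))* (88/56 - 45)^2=49302919424/964467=51119.34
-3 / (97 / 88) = -264 / 97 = -2.72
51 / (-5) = -51 / 5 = -10.20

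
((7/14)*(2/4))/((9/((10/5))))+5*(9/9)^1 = 91/18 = 5.06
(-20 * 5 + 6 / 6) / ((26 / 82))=-312.23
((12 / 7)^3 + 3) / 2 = 2757 / 686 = 4.02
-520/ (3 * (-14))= 260/ 21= 12.38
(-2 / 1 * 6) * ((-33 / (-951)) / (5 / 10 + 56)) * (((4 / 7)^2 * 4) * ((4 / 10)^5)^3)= -553648128 / 53565338134765625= -0.00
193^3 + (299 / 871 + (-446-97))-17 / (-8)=7188516.47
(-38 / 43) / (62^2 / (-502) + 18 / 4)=19076 / 68155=0.28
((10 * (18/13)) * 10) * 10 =18000/13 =1384.62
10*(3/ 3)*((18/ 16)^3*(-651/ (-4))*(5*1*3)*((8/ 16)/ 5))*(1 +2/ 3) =11864475/ 2048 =5793.20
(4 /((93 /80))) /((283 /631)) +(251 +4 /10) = 34092583 /131595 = 259.07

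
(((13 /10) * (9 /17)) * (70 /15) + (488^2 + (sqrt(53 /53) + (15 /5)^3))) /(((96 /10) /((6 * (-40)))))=-101224465 /17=-5954380.29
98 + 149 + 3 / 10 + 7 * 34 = 4853 / 10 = 485.30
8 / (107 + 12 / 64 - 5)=128 / 1635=0.08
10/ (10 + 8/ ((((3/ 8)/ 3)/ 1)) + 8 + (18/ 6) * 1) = 2/ 17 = 0.12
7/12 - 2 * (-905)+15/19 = 412993/228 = 1811.37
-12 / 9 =-1.33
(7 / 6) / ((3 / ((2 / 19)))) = 7 / 171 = 0.04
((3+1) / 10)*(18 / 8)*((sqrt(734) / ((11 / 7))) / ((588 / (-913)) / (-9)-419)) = -15687*sqrt(734) / 11474450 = -0.04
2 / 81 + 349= 28271 / 81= 349.02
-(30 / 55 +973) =-10709 / 11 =-973.55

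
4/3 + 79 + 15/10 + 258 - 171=1013/6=168.83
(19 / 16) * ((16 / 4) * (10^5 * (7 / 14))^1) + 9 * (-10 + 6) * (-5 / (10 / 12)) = 237716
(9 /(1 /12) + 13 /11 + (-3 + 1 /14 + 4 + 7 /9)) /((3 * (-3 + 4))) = 153889 /4158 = 37.01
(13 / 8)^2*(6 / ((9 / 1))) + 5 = 649 / 96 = 6.76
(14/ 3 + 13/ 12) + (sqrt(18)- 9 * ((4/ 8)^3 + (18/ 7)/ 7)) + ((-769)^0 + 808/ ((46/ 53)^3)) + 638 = 3 * sqrt(2) + 8948316019/ 4769464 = 1880.41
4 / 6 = 2 / 3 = 0.67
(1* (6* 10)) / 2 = 30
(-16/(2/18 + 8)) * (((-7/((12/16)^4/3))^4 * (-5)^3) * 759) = 5217981537714176000/1436859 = 3631519542080.45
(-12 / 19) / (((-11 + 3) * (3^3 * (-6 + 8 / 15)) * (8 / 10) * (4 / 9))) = -75 / 49856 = -0.00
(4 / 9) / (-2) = -2 / 9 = -0.22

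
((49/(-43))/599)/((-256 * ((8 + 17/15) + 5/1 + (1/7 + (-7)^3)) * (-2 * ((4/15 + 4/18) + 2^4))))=33075/48249360830464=0.00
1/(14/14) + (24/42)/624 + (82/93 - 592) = -19976653/33852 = -590.12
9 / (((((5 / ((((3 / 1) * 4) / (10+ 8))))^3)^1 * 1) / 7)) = 56 / 375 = 0.15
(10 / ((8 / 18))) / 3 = 15 / 2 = 7.50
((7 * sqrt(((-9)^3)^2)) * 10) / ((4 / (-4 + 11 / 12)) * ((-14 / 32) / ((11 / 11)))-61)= -944055 / 1118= -844.41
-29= -29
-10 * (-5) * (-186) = -9300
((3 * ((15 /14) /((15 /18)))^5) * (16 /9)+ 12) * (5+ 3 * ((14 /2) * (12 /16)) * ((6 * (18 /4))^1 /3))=75812811 /16807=4510.79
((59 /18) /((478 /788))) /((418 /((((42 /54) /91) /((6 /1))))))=11623 /631180836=0.00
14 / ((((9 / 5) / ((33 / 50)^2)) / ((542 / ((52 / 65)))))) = 229537 / 100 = 2295.37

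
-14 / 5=-2.80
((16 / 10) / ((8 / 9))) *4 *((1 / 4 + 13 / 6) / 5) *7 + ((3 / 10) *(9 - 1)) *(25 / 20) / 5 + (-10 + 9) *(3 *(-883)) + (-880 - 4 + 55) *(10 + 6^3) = -4617001 / 25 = -184680.04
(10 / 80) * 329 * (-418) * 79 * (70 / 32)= -190124165 / 64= -2970690.08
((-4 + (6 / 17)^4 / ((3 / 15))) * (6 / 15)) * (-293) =191975944 / 417605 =459.71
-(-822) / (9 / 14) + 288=4700 / 3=1566.67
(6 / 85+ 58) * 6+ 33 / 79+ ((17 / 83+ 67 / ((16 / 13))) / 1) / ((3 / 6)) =2042673391 / 4458760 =458.13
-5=-5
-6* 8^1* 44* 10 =-21120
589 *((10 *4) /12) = 5890 /3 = 1963.33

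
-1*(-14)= 14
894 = 894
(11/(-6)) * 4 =-22/3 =-7.33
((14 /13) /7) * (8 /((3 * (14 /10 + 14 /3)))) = 80 /1183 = 0.07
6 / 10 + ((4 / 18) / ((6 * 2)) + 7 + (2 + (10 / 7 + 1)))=22769 / 1890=12.05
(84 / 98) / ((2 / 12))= 36 / 7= 5.14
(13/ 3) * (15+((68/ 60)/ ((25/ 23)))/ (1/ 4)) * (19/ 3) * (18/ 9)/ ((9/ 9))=3551366/ 3375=1052.26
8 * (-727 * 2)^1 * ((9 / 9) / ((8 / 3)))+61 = -4301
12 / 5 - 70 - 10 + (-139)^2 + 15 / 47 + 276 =4587134 / 235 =19519.72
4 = 4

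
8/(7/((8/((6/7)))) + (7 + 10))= 0.45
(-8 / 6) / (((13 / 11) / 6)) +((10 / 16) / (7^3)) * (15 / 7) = -1689329 / 249704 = -6.77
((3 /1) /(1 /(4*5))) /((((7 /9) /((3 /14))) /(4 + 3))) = 810 /7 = 115.71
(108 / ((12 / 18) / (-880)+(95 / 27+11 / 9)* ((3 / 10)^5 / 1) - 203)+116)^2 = 373918410173161841296 / 28044901682786641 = 13332.85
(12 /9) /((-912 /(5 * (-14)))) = 0.10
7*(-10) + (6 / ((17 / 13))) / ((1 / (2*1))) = -60.82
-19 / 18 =-1.06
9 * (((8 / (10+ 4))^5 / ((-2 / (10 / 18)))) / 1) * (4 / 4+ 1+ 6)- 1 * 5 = -104515 / 16807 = -6.22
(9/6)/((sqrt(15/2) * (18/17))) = 17 * sqrt(30)/180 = 0.52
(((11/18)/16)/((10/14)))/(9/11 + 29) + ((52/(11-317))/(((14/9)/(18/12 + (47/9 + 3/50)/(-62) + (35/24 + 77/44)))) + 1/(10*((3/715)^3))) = 5054665372921231/3733689600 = 1353799.03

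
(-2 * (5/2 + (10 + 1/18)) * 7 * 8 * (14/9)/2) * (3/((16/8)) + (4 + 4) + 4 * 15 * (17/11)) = -99621704/891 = -111808.87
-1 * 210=-210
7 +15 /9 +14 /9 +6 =146 /9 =16.22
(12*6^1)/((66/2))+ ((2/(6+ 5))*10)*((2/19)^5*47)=59456456/27237089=2.18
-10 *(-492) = 4920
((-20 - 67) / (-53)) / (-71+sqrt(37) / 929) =-1777001419 / 76860417044 - 26941 * sqrt(37) / 76860417044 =-0.02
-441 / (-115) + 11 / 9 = 5234 / 1035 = 5.06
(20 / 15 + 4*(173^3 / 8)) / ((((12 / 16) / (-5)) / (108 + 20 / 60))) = -50482766750 / 27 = -1869732101.85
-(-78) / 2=39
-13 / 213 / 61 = -13 / 12993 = -0.00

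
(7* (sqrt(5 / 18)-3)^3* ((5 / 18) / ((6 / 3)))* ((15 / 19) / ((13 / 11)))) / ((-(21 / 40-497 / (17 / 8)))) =-1379125 / 16797729 + 11477125* sqrt(10) / 907077366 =-0.04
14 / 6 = 7 / 3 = 2.33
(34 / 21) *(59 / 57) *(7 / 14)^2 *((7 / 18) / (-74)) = -1003 / 455544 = -0.00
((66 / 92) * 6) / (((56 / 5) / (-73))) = -36135 / 1288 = -28.06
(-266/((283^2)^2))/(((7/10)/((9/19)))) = -180/6414247921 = -0.00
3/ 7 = 0.43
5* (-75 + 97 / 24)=-8515 / 24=-354.79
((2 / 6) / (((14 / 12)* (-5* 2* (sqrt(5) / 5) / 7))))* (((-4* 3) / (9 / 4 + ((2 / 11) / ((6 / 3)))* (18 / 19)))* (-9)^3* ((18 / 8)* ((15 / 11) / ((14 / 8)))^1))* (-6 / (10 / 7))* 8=47869056* sqrt(5) / 1085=98652.96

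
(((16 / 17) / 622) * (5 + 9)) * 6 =0.13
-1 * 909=-909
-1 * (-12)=12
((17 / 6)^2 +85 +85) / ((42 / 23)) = 147407 / 1512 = 97.49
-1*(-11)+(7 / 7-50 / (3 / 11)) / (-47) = 2098 / 141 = 14.88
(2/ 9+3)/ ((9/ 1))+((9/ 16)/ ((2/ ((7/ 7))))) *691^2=348084577/ 2592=134291.89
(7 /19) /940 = 7 /17860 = 0.00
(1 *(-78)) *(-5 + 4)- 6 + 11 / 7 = 515 / 7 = 73.57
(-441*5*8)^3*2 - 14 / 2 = -10978063488007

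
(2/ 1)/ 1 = 2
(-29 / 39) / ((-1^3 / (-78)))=-58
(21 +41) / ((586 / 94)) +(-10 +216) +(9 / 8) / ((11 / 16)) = 701266 / 3223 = 217.58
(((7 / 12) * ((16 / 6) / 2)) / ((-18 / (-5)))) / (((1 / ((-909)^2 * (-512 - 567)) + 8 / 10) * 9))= 1926203825 / 64192118238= 0.03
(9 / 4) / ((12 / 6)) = 9 / 8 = 1.12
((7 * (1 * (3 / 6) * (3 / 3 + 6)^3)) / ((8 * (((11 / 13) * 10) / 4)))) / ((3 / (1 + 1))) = 31213 / 660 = 47.29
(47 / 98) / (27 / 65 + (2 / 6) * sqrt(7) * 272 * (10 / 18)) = -60131565 / 5360736078782 + 3645837000 * sqrt(7) / 2680368039391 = 0.00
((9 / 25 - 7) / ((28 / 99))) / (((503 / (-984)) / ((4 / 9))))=1796784 / 88025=20.41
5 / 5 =1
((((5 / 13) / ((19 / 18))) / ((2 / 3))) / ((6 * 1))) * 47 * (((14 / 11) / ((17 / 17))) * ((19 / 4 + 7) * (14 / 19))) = 4870845 / 103246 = 47.18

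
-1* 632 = -632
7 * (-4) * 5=-140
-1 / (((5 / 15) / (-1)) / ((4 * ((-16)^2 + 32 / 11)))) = 34176 / 11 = 3106.91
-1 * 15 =-15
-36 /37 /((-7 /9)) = 324 /259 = 1.25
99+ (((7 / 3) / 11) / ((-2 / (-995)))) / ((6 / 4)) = 16766 / 99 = 169.35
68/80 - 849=-848.15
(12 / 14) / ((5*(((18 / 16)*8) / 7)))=2 / 15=0.13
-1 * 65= -65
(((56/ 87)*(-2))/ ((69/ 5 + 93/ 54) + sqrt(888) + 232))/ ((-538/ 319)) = 411678960/ 131560348901 - 3326400*sqrt(222)/ 131560348901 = 0.00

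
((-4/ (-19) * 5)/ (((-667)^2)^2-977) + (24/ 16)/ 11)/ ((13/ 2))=1410224327131/ 67220692923956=0.02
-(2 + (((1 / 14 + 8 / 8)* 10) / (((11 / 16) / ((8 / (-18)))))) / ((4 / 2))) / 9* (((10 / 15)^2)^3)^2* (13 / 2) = 0.01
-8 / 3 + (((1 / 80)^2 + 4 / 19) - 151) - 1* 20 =-63276743 / 364800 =-173.46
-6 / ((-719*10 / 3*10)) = 9 / 35950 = 0.00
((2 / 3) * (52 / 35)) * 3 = 104 / 35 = 2.97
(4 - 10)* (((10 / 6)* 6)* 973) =-58380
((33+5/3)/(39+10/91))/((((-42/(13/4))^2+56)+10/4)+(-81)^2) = 3198832/24491319003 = 0.00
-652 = -652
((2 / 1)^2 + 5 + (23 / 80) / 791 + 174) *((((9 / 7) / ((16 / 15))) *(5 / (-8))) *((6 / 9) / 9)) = -57901315 / 5669888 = -10.21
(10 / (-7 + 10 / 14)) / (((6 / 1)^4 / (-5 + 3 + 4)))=-35 / 14256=-0.00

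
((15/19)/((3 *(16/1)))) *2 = 5/152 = 0.03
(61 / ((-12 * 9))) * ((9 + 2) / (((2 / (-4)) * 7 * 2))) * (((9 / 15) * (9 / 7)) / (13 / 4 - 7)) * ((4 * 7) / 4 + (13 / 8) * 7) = -671 / 200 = -3.36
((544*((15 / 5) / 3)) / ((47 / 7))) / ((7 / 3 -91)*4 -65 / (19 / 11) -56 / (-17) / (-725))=-2675215200 / 12953318299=-0.21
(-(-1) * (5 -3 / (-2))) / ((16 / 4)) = 13 / 8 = 1.62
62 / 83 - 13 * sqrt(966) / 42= 62 / 83 - 13 * sqrt(966) / 42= -8.87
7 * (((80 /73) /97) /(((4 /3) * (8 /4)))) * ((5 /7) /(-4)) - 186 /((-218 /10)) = 13162485 /1543658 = 8.53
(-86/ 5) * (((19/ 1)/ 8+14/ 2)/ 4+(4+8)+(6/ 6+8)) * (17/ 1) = -6825.71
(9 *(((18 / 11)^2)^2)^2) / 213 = 33059881728 / 15219480551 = 2.17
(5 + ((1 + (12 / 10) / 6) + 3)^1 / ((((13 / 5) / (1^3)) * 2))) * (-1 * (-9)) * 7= 9513 / 26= 365.88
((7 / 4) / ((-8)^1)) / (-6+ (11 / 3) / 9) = 189 / 4832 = 0.04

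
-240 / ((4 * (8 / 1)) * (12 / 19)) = -95 / 8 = -11.88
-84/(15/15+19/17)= -39.67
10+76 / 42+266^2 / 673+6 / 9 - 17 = 1421941 / 14133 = 100.61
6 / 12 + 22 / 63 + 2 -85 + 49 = -4177 / 126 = -33.15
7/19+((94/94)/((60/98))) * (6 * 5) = 938/19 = 49.37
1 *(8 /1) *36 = 288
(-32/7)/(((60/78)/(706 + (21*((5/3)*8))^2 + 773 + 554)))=-16730064/35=-478001.83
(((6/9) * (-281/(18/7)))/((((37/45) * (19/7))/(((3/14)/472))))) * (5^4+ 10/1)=-6245225/663632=-9.41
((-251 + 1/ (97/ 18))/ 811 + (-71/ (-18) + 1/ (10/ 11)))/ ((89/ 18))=33525208/ 35006815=0.96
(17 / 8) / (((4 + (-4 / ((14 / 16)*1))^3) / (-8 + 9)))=-5831 / 251168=-0.02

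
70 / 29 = 2.41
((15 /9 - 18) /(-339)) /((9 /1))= 49 /9153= 0.01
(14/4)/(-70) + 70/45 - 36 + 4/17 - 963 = -3051613/3060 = -997.26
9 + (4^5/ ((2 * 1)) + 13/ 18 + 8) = 9535/ 18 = 529.72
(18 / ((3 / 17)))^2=10404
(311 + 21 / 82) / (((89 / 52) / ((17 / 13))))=867782 / 3649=237.81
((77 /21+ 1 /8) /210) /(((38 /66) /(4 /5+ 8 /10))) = 143 /2850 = 0.05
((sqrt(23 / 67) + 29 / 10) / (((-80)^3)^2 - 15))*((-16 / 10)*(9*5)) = -1044 / 1310719999925 - 72*sqrt(1541) / 17563647998995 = -0.00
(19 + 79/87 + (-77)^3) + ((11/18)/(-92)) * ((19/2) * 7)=-43847211883/96048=-456513.53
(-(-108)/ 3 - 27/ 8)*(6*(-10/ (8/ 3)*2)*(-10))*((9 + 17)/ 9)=84825/ 2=42412.50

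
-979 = -979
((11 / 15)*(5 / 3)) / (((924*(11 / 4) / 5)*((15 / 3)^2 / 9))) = 1 / 1155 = 0.00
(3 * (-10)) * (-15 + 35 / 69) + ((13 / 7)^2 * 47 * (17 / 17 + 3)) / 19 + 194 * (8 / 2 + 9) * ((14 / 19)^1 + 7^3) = 18573062870 / 21413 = 867373.23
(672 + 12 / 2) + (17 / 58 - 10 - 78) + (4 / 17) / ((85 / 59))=49486153 / 83810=590.46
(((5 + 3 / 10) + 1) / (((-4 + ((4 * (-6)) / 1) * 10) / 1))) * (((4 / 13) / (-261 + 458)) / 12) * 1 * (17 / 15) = -119 / 31244200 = -0.00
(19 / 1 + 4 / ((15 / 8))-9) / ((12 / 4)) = 182 / 45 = 4.04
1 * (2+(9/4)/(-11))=79/44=1.80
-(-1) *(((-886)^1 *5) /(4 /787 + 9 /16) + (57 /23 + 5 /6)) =-7801.72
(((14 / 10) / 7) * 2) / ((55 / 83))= 166 / 275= 0.60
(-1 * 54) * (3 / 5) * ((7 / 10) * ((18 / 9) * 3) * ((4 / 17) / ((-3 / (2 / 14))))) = 648 / 425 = 1.52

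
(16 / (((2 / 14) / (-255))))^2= 815673600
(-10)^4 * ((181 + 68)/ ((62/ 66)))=82170000/ 31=2650645.16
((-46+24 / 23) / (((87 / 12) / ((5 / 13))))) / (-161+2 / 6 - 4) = 31020 / 2141737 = 0.01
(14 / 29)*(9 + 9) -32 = -676 / 29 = -23.31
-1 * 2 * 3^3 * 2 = -108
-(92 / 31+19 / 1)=-681 / 31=-21.97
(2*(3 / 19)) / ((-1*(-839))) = 6 / 15941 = 0.00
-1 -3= -4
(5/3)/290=1/174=0.01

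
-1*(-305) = 305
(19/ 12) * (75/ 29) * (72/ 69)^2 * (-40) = -2736000/ 15341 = -178.35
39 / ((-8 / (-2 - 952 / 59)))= 20865 / 236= 88.41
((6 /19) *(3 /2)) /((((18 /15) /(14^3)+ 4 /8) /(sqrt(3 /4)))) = 30870 *sqrt(3) /65227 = 0.82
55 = 55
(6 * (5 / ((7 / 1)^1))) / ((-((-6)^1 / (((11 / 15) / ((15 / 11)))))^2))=-14641 / 425250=-0.03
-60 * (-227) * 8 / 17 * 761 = 82918560 / 17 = 4877562.35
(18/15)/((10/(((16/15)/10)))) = 8/625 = 0.01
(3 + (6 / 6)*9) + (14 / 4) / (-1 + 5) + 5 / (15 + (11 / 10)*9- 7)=18837 / 1432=13.15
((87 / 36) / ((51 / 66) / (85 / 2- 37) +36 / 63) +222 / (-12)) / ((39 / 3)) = -109303 / 94068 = -1.16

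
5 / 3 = 1.67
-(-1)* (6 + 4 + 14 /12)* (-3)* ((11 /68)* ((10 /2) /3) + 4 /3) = -7303 /136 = -53.70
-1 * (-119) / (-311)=-119 / 311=-0.38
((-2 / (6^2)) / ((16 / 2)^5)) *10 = -5 / 294912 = -0.00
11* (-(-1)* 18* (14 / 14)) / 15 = 66 / 5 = 13.20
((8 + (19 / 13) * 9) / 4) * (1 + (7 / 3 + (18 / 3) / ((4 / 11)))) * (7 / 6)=229075 / 1872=122.37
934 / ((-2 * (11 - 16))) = 467 / 5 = 93.40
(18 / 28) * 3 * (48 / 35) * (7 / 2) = 324 / 35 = 9.26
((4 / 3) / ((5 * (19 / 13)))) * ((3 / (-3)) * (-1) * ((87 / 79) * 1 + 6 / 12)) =6578 / 22515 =0.29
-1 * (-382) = 382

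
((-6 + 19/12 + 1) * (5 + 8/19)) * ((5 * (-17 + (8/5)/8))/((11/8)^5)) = 968654848/3059969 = 316.56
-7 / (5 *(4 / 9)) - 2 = -103 / 20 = -5.15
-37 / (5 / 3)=-111 / 5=-22.20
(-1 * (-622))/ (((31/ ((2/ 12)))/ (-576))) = -59712/ 31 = -1926.19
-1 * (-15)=15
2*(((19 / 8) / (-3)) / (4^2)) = -0.10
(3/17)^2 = 9/289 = 0.03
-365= -365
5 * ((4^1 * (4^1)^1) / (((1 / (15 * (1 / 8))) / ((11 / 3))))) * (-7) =-3850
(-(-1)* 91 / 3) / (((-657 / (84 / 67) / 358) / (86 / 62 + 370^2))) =-2836939.84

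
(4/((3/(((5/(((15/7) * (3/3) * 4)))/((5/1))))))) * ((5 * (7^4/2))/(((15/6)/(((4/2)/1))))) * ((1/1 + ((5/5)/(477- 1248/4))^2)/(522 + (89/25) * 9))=915174764/678768255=1.35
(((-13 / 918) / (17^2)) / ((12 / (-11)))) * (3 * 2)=143 / 530604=0.00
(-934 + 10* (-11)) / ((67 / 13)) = -13572 / 67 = -202.57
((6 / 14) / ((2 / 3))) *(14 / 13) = 9 / 13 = 0.69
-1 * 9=-9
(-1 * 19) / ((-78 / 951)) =6023 / 26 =231.65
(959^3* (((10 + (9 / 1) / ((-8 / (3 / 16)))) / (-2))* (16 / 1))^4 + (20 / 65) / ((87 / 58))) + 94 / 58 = 2458797202976180205423109 / 74121216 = 33172650634552193.60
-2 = -2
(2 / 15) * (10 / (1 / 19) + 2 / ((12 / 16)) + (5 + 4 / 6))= 238 / 9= 26.44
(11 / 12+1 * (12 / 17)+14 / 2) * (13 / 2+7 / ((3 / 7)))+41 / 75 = 6041303 / 30600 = 197.43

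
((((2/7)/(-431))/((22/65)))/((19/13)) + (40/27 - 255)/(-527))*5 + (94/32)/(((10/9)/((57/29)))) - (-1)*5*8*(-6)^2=60264424144951907/41630723275680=1447.59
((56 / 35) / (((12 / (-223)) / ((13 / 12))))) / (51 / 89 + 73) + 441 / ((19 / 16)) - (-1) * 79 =5037909031 / 11197080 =449.93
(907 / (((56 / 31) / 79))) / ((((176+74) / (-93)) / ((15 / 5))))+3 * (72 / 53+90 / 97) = -3185521795377 / 71974000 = -44259.34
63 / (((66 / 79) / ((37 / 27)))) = 103.34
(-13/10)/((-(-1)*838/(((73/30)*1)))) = -949/251400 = -0.00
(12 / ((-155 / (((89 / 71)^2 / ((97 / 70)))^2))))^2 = 544420784015464117305600 / 54938540087246723658355201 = 0.01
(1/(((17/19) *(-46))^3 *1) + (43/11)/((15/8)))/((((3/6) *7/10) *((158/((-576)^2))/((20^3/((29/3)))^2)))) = 2619762481499406336000000/305804649671213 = 8566784332.14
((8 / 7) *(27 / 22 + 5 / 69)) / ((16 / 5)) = 9865 / 21252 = 0.46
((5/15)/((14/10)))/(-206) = -5/4326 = -0.00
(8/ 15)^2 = 64/ 225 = 0.28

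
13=13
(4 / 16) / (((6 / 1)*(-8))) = -0.01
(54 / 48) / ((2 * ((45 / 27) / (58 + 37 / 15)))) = 8163 / 400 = 20.41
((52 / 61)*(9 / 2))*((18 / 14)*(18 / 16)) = 9477 / 1708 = 5.55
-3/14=-0.21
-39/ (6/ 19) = -123.50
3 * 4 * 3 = 36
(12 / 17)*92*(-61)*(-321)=1271613.18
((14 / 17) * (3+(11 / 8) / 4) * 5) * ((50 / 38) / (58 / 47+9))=4400375 / 2485808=1.77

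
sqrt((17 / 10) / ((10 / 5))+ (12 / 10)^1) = sqrt(205) / 10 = 1.43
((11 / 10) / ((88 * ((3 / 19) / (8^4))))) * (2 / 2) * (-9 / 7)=-14592 / 35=-416.91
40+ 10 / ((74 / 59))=1775 / 37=47.97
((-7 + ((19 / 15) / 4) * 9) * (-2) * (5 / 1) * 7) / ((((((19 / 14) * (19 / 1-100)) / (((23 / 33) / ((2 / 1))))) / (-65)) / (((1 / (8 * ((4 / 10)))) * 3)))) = 30400825 / 541728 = 56.12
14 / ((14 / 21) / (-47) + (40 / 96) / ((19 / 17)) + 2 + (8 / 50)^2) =31255000 / 5322777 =5.87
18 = 18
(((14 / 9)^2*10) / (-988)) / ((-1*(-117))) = -0.00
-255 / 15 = -17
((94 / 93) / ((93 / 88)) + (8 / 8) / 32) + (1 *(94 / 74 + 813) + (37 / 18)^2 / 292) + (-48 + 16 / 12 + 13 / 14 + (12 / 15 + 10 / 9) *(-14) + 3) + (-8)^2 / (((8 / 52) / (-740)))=-72314045403223019 / 235478365920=-307094.22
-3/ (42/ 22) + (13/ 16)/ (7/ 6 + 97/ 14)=-28009/ 19040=-1.47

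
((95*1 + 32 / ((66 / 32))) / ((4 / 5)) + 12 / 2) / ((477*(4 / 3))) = 359 / 1584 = 0.23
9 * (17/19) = 153/19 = 8.05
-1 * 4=-4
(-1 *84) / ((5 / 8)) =-672 / 5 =-134.40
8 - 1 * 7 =1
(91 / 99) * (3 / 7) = 13 / 33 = 0.39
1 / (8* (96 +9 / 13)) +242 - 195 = 472645 / 10056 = 47.00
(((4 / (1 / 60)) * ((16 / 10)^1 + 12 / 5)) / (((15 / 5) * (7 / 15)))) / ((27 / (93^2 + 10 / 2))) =13846400 / 63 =219784.13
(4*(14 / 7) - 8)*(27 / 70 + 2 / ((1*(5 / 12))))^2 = 0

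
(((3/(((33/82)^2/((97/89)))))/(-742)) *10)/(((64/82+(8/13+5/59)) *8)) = -0.02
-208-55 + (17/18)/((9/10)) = -261.95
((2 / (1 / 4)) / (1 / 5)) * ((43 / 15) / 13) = 344 / 39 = 8.82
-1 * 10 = -10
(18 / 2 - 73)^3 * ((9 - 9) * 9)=0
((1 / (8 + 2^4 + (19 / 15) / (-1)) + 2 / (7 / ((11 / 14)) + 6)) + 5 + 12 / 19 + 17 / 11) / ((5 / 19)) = 3907639 / 139810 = 27.95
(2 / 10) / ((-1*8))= -1 / 40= -0.02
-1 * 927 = -927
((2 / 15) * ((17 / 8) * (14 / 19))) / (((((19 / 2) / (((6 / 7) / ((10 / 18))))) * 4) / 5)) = 153 / 3610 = 0.04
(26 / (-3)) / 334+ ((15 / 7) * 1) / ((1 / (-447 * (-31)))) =104135264 / 3507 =29693.55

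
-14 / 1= -14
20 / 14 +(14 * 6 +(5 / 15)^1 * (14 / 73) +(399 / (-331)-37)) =23994542 / 507423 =47.29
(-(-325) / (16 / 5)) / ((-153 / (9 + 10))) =-30875 / 2448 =-12.61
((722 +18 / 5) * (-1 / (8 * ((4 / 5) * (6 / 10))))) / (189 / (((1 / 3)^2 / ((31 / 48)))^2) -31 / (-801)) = -38747040 / 1309371397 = -0.03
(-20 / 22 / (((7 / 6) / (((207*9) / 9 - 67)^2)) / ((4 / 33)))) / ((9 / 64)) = -14336000 / 1089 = -13164.37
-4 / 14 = -2 / 7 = -0.29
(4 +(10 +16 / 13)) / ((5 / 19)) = 57.88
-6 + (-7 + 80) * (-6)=-444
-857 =-857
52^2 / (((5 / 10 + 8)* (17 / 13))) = 70304 / 289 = 243.27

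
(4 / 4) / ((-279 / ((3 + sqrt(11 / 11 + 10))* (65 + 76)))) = -3.19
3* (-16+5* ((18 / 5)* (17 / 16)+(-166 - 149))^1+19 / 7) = -263619 / 56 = -4707.48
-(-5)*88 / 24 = 55 / 3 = 18.33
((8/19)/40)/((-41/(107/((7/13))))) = -1391/27265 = -0.05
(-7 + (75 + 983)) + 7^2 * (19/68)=72399/68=1064.69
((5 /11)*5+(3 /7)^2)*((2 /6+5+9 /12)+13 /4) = 5296 /231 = 22.93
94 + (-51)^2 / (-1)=-2507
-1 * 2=-2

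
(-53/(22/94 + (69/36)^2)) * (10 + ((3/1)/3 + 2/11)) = -832464/5489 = -151.66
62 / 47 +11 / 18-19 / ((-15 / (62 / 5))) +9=563371 / 21150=26.64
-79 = -79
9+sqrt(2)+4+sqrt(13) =sqrt(2)+sqrt(13)+13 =18.02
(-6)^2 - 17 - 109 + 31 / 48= -4289 / 48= -89.35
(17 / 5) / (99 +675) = 17 / 3870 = 0.00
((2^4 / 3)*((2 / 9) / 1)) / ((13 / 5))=160 / 351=0.46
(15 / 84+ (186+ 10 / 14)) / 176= 5233 / 4928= 1.06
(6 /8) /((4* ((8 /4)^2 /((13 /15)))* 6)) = 13 /1920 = 0.01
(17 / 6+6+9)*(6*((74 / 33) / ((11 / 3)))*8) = 63344 / 121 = 523.50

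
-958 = -958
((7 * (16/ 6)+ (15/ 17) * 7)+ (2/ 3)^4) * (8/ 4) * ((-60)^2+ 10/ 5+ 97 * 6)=288537008/ 1377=209540.31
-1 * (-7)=7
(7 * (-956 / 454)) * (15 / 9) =-16730 / 681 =-24.57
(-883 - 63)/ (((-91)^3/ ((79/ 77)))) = 6794/ 5274997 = 0.00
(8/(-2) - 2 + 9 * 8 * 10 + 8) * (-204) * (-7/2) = 515508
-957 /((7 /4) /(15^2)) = -123042.86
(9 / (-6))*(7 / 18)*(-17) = 119 / 12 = 9.92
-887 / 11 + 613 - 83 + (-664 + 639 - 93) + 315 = 7110 / 11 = 646.36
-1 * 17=-17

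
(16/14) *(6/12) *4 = 2.29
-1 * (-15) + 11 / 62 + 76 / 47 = 48939 / 2914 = 16.79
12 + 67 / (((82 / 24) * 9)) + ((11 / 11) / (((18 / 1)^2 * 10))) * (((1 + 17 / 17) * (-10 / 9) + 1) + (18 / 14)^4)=20351160919 / 1435269780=14.18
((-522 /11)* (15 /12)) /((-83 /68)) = 44370 /913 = 48.60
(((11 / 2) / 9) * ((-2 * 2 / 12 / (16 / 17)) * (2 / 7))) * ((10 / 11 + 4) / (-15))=17 / 840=0.02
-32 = -32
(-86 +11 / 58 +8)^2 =6054.45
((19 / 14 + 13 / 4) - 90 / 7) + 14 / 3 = -43 / 12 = -3.58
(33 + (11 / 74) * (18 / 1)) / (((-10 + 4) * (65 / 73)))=-3212 / 481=-6.68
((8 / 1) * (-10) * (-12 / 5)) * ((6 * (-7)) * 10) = -80640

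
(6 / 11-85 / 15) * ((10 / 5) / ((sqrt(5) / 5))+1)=-28.02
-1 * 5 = -5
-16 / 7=-2.29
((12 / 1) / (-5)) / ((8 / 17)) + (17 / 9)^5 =11187071 / 590490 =18.95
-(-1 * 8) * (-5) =-40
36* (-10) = -360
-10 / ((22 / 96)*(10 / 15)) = -65.45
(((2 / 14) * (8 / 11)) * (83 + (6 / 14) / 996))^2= 148830837796 / 2001399169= 74.36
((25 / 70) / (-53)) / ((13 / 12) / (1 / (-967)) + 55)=30 / 4418981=0.00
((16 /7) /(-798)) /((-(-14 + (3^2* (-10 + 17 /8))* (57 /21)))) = -64 /4611243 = -0.00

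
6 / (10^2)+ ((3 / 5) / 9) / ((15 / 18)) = 7 / 50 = 0.14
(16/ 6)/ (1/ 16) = 128/ 3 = 42.67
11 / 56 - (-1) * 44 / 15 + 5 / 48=1811 / 560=3.23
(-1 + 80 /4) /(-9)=-2.11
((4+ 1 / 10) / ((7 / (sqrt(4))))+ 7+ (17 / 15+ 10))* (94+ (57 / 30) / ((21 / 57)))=14069407 / 7350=1914.21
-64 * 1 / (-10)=32 / 5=6.40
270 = 270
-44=-44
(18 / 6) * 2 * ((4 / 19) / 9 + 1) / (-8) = -175 / 228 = -0.77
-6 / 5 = -1.20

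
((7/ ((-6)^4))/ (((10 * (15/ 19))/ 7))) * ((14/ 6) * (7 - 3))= 6517/ 145800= 0.04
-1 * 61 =-61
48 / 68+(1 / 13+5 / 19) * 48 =71508 / 4199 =17.03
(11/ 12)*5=55/ 12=4.58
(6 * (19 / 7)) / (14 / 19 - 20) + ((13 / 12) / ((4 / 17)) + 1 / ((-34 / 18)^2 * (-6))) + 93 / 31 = 39757607 / 5923344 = 6.71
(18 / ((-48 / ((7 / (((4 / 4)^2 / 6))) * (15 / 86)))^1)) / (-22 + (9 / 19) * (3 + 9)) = 3591 / 21328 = 0.17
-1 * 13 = -13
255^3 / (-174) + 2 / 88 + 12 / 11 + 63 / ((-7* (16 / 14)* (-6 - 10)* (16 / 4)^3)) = -249027213695 / 2613248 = -95294.14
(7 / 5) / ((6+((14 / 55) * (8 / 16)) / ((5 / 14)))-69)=-55 / 2461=-0.02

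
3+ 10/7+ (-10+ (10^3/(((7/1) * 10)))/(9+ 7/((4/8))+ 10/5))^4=18985369/2401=7907.28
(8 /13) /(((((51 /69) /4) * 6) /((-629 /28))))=-3404 /273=-12.47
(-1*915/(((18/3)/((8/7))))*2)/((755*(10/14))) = -488/755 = -0.65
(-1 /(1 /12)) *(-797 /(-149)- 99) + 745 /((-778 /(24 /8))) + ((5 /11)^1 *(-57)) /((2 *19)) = 1120.26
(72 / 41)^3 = 373248 / 68921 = 5.42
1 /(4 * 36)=1 /144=0.01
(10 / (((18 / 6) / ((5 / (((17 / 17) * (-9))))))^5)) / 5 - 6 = -86099692 / 14348907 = -6.00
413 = 413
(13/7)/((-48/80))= -65/21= -3.10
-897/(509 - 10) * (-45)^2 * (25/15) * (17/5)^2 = -34996455/499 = -70133.18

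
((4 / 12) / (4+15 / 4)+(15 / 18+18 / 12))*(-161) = -35581 / 93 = -382.59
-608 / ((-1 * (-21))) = -608 / 21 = -28.95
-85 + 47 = -38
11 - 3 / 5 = 52 / 5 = 10.40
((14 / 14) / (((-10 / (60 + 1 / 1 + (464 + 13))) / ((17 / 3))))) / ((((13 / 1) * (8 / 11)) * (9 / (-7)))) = 25.08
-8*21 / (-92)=42 / 23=1.83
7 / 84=1 / 12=0.08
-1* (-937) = 937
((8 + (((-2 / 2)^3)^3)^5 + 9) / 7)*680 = 10880 / 7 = 1554.29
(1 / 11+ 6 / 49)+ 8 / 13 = 5807 / 7007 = 0.83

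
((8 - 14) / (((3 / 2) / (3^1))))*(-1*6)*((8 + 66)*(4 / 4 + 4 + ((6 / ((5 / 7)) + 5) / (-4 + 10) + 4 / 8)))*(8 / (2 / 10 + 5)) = 824064 / 13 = 63389.54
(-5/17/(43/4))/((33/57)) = -380/8041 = -0.05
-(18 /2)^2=-81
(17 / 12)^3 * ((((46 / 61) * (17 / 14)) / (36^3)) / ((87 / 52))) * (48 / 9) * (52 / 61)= 324646127 / 2140964629776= 0.00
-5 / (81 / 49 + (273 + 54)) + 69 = 68.98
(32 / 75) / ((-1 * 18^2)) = -8 / 6075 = -0.00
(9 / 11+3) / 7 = 0.55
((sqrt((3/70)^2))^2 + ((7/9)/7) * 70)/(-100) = -343081/4410000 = -0.08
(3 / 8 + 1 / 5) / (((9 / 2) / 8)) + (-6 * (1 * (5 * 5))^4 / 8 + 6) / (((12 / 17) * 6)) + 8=-99594343 / 1440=-69162.74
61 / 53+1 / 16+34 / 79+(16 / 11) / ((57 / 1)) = 70118993 / 42003984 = 1.67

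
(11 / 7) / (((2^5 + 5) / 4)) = 44 / 259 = 0.17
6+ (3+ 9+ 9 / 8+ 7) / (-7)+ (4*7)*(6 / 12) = 17.12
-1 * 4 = -4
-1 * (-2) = 2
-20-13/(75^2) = -112513/5625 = -20.00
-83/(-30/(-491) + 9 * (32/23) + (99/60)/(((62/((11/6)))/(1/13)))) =-30219164560/4582605973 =-6.59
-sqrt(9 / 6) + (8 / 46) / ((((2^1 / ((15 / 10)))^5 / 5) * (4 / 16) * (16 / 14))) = 8505 / 11776 - sqrt(6) / 2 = -0.50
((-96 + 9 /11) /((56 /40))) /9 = -1745 /231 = -7.55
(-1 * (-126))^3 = 2000376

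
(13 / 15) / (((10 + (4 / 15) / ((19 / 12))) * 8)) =247 / 23184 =0.01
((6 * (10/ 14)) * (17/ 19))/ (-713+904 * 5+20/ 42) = 1530/ 1519183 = 0.00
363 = 363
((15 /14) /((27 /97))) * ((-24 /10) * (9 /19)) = -582 /133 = -4.38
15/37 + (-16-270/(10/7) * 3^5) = -1699876/37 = -45942.59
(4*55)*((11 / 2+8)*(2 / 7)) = 5940 / 7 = 848.57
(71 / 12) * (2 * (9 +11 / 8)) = 5893 / 48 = 122.77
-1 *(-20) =20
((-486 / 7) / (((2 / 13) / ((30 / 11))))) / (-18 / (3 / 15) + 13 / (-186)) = 17627220 / 1289981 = 13.66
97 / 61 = 1.59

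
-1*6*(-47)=282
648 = 648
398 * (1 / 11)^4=398 / 14641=0.03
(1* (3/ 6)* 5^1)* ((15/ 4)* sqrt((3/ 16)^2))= 225/ 128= 1.76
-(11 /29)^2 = -121 /841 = -0.14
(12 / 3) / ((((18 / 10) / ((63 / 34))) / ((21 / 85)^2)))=0.25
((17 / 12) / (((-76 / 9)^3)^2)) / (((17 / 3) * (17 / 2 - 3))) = 531441 / 4239398428672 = 0.00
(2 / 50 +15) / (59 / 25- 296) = -376 / 7341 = -0.05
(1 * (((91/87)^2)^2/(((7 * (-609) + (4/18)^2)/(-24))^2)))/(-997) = -3199433380416/84077113089539464957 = -0.00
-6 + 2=-4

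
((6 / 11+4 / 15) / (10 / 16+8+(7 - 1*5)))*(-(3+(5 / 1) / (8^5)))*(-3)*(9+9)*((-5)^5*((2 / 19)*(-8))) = 7410040875 / 227392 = 32587.08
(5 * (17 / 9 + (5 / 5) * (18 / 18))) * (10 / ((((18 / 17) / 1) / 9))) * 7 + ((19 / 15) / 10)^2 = 8594.46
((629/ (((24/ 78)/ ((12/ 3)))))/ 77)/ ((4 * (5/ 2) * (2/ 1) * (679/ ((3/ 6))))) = 8177/ 2091320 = 0.00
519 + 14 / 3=1571 / 3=523.67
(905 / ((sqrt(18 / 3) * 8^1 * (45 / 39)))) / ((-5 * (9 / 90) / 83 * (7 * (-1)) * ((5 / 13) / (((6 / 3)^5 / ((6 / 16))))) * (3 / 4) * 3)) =324977536 * sqrt(6) / 8505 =93595.43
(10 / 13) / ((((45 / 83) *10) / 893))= 74119 / 585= 126.70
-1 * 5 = -5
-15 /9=-5 /3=-1.67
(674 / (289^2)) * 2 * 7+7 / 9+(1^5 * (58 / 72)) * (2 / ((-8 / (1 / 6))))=61856707 / 72162144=0.86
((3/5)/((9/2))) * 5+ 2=8/3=2.67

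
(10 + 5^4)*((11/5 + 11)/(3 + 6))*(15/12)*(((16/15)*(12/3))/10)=22352/45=496.71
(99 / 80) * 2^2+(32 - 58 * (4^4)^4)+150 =-4982162059621 / 20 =-249108102981.05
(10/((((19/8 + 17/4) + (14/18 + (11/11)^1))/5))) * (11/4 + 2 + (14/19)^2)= 1375740/43681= 31.50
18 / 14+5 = 6.29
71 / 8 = 8.88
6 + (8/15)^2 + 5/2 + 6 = 6653/450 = 14.78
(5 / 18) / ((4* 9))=5 / 648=0.01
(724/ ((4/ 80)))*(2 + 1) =43440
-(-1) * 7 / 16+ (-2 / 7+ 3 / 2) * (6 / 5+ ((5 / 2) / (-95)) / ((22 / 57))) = 11161 / 6160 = 1.81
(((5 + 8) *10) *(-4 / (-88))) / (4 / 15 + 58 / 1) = 975 / 9614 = 0.10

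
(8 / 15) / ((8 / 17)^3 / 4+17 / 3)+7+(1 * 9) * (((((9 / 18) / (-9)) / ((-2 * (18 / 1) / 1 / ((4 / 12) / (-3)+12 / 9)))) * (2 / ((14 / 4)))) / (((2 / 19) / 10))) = 3813163811 / 475741350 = 8.02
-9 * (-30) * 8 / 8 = 270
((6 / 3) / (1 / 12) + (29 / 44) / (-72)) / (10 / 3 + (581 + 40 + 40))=76003 / 2104608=0.04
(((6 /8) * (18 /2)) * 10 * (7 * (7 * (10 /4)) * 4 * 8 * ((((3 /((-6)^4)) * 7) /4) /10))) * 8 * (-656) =-562520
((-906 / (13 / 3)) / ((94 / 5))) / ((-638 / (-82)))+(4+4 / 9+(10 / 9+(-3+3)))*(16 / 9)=133361005 / 15787629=8.45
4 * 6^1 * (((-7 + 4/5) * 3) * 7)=-15624/5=-3124.80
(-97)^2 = 9409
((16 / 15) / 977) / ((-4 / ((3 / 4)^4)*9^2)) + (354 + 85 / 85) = 355.00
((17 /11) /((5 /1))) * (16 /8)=0.62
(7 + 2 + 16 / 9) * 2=194 / 9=21.56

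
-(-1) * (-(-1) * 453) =453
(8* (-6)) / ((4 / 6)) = -72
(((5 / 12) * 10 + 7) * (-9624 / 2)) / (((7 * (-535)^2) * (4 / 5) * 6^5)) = -26867 / 6231919680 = -0.00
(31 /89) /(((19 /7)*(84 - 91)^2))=31 /11837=0.00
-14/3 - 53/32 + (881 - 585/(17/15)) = 585073/1632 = 358.50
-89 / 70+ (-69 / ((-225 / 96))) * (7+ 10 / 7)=86403 / 350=246.87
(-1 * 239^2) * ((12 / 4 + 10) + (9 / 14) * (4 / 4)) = -10910111 / 14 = -779293.64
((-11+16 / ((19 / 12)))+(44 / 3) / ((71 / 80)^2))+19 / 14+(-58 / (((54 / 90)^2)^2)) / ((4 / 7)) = -41495524846 / 54306693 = -764.10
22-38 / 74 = 795 / 37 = 21.49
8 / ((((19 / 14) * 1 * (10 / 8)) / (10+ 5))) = 1344 / 19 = 70.74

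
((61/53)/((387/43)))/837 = 61/399249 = 0.00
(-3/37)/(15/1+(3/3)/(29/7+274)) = -5841/1080844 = -0.01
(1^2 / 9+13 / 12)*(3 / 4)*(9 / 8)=129 / 128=1.01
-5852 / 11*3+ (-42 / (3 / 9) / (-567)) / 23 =-330370 / 207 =-1595.99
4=4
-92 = -92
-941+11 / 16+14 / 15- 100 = -249451 / 240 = -1039.38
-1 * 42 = -42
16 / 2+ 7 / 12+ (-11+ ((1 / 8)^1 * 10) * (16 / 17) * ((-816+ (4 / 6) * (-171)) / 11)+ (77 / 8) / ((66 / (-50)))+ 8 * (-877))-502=-34230755 / 4488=-7627.17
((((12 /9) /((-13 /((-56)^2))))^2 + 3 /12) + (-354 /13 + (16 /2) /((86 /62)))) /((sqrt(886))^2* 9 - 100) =27058983331 /2059932888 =13.14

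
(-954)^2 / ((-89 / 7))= -6370812 / 89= -71582.16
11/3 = 3.67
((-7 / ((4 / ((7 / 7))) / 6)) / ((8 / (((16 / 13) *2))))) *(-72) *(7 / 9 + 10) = 32592 / 13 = 2507.08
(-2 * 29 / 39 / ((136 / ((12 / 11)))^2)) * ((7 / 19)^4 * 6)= -0.00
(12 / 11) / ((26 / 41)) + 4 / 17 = 1.96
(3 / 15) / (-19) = -1 / 95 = -0.01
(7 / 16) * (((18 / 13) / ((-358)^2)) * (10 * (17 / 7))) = 765 / 6664528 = 0.00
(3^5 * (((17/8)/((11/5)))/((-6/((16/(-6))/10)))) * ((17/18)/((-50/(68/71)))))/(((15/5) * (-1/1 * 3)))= 0.02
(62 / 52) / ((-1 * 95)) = -31 / 2470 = -0.01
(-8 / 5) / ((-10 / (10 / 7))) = 8 / 35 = 0.23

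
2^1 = 2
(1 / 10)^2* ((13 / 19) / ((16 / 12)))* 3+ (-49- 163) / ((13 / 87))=-140172879 / 98800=-1418.75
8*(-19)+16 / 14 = -1056 / 7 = -150.86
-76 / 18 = -38 / 9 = -4.22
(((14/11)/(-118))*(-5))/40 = 7/5192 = 0.00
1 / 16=0.06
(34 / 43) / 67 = 34 / 2881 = 0.01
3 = 3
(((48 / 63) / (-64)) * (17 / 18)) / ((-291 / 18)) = 17 / 24444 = 0.00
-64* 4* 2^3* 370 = -757760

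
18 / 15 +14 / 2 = 8.20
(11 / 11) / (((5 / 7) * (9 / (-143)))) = -1001 / 45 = -22.24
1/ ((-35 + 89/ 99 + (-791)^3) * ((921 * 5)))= -33/ 75209561195675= -0.00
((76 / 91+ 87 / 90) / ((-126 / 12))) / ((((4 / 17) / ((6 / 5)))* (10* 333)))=-83623 / 318181500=-0.00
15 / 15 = 1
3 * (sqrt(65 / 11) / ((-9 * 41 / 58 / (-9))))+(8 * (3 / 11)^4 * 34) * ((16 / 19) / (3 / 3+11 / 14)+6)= 20.05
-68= -68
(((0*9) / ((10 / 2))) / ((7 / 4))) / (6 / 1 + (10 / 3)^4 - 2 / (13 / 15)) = 0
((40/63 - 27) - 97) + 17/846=-123.34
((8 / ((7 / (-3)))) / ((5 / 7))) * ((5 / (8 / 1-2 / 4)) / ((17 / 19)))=-304 / 85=-3.58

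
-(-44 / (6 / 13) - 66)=484 / 3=161.33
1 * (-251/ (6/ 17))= -4267/ 6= -711.17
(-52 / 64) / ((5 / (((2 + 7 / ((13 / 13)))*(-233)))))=340.76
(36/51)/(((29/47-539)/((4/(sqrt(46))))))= -141*sqrt(46)/1236733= -0.00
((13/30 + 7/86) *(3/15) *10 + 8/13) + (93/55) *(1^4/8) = 1.86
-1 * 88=-88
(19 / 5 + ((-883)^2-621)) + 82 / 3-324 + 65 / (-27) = 105134318 / 135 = 778772.73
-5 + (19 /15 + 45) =619 /15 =41.27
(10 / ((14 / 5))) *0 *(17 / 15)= 0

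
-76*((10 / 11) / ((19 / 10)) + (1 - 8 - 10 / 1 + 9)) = 6288 / 11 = 571.64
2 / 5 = 0.40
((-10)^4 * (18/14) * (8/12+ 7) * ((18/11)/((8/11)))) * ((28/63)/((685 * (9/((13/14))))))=299000/20139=14.85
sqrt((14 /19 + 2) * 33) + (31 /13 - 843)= -10928 /13 + 2 * sqrt(8151) /19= -831.11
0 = 0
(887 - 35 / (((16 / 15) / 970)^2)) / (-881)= 1852340107 / 56384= 32852.23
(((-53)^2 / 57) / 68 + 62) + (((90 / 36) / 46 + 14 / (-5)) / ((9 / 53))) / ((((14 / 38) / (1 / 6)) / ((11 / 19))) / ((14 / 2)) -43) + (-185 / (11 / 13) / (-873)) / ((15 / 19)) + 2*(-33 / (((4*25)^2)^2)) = 316950027127011017929 / 4997415124350000000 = 63.42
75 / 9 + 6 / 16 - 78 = -1663 / 24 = -69.29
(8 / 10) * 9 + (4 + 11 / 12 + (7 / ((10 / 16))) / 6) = 839 / 60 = 13.98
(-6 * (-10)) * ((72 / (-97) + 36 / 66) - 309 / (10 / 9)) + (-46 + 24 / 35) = -625271932 / 37345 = -16743.12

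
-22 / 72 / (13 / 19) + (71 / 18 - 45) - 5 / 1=-21763 / 468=-46.50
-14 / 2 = -7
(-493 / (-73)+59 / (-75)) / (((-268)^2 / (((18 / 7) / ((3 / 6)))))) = 24501 / 57346975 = 0.00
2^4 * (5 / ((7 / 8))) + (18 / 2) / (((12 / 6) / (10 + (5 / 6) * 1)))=3925 / 28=140.18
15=15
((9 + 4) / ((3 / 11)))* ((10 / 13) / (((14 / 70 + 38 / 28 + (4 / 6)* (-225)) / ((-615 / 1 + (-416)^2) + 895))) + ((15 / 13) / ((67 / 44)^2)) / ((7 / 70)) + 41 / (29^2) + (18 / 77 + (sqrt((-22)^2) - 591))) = -57408336019363906 / 823800859539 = -69687.15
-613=-613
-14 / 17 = -0.82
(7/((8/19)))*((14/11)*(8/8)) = 931/44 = 21.16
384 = 384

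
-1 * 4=-4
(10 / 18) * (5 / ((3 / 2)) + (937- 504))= 6545 / 27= 242.41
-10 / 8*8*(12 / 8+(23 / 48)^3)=-890275 / 55296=-16.10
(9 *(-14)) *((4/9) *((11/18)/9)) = -3.80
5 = 5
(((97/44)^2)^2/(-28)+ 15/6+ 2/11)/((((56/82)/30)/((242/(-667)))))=-118644972825/4049554432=-29.30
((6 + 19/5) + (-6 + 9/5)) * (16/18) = 224/45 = 4.98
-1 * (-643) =643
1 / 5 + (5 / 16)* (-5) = -109 / 80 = -1.36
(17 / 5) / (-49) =-17 / 245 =-0.07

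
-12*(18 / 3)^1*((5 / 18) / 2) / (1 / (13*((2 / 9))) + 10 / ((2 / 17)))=-260 / 2219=-0.12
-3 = -3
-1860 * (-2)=3720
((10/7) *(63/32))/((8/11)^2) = 5445/1024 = 5.32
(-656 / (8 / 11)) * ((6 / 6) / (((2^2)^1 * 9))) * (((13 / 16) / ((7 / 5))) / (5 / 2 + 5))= -5863 / 3024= -1.94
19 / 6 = 3.17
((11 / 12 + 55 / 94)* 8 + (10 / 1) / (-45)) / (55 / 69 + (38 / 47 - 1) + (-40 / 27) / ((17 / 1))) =1462731 / 64313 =22.74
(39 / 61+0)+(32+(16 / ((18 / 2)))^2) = 176887 / 4941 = 35.80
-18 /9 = -2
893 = 893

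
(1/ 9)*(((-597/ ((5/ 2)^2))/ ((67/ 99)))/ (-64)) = 6567/ 26800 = 0.25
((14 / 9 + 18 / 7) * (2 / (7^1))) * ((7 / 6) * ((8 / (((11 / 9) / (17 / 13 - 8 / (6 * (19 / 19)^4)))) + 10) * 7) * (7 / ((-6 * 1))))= -98420 / 891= -110.46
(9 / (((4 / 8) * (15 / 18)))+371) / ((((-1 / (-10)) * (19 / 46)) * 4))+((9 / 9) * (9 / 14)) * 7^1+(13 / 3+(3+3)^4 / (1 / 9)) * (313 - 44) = 358092517 / 114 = 3141162.43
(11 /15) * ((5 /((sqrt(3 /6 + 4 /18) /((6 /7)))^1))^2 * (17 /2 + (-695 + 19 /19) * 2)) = -16388460 /637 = -25727.57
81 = 81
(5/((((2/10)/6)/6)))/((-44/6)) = -122.73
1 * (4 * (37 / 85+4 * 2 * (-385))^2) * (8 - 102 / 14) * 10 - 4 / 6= 1644476832010 / 6069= 270963392.98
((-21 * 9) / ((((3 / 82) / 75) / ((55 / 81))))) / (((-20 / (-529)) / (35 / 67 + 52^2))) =-2521821781325 / 134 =-18819565532.28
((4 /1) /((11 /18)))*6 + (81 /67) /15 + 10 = 181867 /3685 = 49.35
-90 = -90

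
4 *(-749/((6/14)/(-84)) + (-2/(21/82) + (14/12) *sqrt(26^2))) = 12333428/21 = 587306.10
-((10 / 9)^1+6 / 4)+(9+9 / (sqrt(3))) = 3 * sqrt(3)+115 / 18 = 11.59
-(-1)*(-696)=-696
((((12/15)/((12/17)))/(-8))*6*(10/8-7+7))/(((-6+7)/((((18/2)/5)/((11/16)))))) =-153/55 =-2.78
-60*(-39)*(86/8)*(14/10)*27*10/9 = 1056510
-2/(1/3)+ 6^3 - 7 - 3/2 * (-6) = 212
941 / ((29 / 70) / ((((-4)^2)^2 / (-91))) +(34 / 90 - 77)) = -21680640 / 1768769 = -12.26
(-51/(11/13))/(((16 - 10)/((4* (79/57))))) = -55.69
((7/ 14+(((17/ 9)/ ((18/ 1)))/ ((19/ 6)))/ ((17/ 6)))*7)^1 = 1225/ 342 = 3.58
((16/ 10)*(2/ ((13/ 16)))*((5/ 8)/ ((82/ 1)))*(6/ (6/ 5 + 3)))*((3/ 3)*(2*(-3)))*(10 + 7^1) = -16320/ 3731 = -4.37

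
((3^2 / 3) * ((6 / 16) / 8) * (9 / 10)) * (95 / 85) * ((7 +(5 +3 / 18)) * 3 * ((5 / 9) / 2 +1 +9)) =461871 / 8704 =53.06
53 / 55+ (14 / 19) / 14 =1062 / 1045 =1.02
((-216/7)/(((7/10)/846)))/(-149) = 1827360/7301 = 250.29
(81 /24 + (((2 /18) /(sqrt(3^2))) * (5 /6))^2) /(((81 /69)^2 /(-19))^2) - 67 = 16031985390461 /27894275208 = 574.74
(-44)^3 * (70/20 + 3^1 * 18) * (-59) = 288986720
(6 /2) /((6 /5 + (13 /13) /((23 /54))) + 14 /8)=1380 /2437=0.57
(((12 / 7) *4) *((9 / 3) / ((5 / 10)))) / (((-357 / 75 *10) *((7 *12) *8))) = -15 / 11662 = -0.00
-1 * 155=-155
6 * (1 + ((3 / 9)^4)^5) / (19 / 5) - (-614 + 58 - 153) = 15691692065977 / 22082967873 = 710.58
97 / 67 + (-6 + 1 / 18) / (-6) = 17645 / 7236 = 2.44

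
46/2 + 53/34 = 835/34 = 24.56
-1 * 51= -51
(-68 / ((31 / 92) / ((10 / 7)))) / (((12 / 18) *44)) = -9.83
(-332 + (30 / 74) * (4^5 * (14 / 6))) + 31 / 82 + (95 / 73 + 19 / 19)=141599659 / 221482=639.33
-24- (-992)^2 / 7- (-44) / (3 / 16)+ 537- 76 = -2938087 / 21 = -139908.90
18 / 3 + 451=457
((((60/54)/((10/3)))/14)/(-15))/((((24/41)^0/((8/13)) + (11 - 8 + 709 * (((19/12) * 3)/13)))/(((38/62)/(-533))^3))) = 27436/2997428785721324955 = 0.00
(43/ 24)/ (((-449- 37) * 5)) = -43/ 58320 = -0.00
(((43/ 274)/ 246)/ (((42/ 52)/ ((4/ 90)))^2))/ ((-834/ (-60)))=58136/ 418344526845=0.00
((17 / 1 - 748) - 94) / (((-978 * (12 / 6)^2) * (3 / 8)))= 275 / 489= 0.56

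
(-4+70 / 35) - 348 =-350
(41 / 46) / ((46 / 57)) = 2337 / 2116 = 1.10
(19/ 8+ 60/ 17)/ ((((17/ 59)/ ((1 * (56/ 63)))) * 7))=47377/ 18207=2.60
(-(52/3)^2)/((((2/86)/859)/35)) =-3495717680/9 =-388413075.56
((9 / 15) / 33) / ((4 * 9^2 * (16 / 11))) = 1 / 25920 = 0.00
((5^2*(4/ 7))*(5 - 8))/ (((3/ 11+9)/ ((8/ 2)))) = -2200/ 119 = -18.49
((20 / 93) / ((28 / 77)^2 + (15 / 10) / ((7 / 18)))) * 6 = 33880 / 104749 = 0.32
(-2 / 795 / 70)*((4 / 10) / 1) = -2 / 139125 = -0.00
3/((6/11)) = 11/2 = 5.50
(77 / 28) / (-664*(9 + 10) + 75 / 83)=-0.00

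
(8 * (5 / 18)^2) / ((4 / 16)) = 200 / 81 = 2.47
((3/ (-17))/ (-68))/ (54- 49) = 3/ 5780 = 0.00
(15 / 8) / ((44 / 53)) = 795 / 352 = 2.26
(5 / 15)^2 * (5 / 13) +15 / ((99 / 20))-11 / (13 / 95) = -99500 / 1287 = -77.31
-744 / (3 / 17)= -4216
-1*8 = -8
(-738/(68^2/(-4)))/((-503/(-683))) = 252027/290734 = 0.87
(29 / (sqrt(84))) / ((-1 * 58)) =-sqrt(21) / 84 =-0.05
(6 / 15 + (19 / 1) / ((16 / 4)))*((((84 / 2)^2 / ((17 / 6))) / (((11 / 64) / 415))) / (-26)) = -723860928 / 2431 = -297762.62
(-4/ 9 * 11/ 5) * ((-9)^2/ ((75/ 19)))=-20.06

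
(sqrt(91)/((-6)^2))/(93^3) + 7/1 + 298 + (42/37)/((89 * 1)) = sqrt(91)/28956852 + 1004407/3293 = 305.01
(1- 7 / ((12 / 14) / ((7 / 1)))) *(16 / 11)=-2696 / 33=-81.70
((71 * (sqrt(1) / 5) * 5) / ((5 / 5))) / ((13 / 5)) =355 / 13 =27.31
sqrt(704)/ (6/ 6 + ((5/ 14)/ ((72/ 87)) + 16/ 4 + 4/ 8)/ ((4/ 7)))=1536* sqrt(11)/ 1849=2.76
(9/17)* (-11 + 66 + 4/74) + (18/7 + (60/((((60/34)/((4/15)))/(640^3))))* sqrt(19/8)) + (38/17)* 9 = 228231/4403 + 1782579200* sqrt(38)/3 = 3662852112.46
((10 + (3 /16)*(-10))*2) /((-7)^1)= -2.32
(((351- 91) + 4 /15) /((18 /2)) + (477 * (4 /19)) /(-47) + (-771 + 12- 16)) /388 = -90201433 /46775340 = -1.93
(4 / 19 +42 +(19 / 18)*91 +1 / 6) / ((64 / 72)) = 2959 / 19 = 155.74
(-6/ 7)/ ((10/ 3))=-9/ 35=-0.26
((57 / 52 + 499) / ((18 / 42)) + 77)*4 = 194047 / 39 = 4975.56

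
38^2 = 1444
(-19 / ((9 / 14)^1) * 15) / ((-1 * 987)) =0.45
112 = 112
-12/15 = -4/5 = -0.80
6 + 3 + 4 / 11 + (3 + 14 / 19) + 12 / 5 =16198 / 1045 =15.50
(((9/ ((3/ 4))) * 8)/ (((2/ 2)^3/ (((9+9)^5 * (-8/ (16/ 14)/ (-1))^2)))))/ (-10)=-888852787.20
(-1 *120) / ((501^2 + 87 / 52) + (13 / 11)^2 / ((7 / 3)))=-1761760 / 3685062699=-0.00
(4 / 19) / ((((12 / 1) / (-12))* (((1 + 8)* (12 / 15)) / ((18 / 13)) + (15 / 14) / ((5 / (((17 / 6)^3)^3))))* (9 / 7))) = -731566080 / 11289080715727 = -0.00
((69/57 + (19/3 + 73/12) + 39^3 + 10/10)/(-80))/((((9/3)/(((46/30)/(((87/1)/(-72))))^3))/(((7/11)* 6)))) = 18434751013168/9557439375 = 1928.84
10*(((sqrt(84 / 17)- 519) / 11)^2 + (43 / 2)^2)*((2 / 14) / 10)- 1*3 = 21947489 / 57596- 2076*sqrt(357) / 14399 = 378.34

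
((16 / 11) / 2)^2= 64 / 121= 0.53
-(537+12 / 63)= -11281 / 21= -537.19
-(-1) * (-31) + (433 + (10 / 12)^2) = 14497 / 36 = 402.69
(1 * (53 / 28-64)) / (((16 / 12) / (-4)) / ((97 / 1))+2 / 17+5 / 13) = -111836829 / 898240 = -124.51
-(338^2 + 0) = -114244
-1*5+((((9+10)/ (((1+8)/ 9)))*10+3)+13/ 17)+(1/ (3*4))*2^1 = 19271/ 102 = 188.93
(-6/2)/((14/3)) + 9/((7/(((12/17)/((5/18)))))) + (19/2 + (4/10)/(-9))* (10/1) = 1040797/10710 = 97.18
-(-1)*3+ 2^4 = 19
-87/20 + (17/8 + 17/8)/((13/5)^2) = -3.72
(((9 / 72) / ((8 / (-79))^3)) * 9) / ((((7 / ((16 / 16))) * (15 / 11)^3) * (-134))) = 656234909 / 1440768000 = 0.46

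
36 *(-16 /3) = -192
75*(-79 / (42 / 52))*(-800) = 41080000 / 7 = 5868571.43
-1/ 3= -0.33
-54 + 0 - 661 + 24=-691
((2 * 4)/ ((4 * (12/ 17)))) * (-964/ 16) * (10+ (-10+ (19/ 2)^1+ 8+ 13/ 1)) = -249917/ 48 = -5206.60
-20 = -20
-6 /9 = -2 /3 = -0.67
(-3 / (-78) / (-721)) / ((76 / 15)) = -15 / 1424696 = -0.00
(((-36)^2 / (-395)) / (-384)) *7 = 189 / 3160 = 0.06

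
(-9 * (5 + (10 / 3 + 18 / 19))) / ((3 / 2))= -1058 / 19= -55.68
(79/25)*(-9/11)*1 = -711/275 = -2.59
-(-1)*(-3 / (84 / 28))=-1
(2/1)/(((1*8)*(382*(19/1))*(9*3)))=1/783864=0.00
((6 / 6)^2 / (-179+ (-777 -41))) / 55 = -0.00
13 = 13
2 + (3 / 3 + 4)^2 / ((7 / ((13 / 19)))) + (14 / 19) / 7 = 605 / 133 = 4.55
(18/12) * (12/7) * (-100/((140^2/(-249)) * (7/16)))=17928/2401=7.47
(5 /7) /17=0.04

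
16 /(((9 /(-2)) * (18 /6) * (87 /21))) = -224 /783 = -0.29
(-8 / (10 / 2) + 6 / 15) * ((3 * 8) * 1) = -144 / 5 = -28.80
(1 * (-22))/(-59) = 22/59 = 0.37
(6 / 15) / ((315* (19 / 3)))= 0.00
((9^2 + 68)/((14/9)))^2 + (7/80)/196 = 143862487/15680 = 9174.90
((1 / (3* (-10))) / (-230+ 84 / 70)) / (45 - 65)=-1 / 137280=-0.00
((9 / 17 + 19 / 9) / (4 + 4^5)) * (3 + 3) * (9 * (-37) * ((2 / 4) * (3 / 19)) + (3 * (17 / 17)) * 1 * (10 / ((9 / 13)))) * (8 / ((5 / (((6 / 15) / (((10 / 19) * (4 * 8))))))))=196243 / 19660500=0.01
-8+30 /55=-7.45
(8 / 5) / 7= 8 / 35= 0.23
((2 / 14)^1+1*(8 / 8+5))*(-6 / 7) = -258 / 49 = -5.27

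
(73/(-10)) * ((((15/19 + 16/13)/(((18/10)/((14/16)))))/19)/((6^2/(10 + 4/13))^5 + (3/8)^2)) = -1377068203635292/1897010946072770463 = -0.00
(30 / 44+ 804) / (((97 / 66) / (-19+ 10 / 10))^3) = -1478285.47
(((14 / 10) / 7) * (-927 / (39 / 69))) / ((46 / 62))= -28737 / 65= -442.11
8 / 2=4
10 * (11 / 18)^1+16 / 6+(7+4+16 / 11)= 2102 / 99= 21.23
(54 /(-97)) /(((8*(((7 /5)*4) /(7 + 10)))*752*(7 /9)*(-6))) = 0.00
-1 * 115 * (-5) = 575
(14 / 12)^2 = 49 / 36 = 1.36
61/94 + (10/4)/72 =4627/6768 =0.68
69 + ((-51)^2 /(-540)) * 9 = 513 /20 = 25.65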